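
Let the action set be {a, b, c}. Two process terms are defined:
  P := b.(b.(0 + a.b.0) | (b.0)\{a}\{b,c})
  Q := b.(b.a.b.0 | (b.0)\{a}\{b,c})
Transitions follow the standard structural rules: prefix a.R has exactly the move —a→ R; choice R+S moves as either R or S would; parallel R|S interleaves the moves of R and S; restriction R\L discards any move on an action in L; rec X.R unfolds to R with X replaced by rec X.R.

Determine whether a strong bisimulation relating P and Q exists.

YES

Reachable graph of P (5 states):
  p0 = b.(b.(0 + a.b.0) | (b.0)\{a}\{b,c}) | --b--▸ p1
  p1 = b.(0 + a.b.0) | (b.0)\{a}\{b,c} | --b--▸ p2
  p2 = (0 + a.b.0) | (b.0)\{a}\{b,c} | --a--▸ p3
  p3 = b.0 | (b.0)\{a}\{b,c} | --b--▸ p4
  p4 = 0 | (b.0)\{a}\{b,c} | deadlocked
Reachable graph of Q (5 states):
  q0 = b.(b.a.b.0 | (b.0)\{a}\{b,c}) | --b--▸ q1
  q1 = b.a.b.0 | (b.0)\{a}\{b,c} | --b--▸ q2
  q2 = a.b.0 | (b.0)\{a}\{b,c} | --a--▸ q3
  q3 = b.0 | (b.0)\{a}\{b,c} | --b--▸ q4
  q4 = 0 | (b.0)\{a}\{b,c} | deadlocked
Coarsest stable partition (strong bisimilarity classes):
  B0 = {p0, q0}
  B1 = {p1, q1}
  B2 = {p2, q2}
  B3 = {p3, q3}
  B4 = {p4, q4}
p0 ∈ B0, q0 ∈ B0 → same block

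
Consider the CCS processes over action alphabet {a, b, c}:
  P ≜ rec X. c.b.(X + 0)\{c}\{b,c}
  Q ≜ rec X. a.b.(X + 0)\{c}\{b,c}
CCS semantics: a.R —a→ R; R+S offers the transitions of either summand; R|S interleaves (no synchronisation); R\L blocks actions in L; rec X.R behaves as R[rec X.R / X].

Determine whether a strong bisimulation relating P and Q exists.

LTS(P): 3 reachable states
  m0 = rec X. c.b.(X + 0)\{c}\{b,c} ⊢ —c→ m1
  m1 = b.((rec X. c.b.(X + 0)\{c}\{b,c}) + 0)\{c}\{b,c} ⊢ —b→ m2
  m2 = ((rec X. c.b.(X + 0)\{c}\{b,c}) + 0)\{c}\{b,c} ⊢ (no moves)
LTS(Q): 4 reachable states
  n0 = rec X. a.b.(X + 0)\{c}\{b,c} ⊢ —a→ n1
  n1 = b.((rec X. a.b.(X + 0)\{c}\{b,c}) + 0)\{c}\{b,c} ⊢ —b→ n2
  n2 = ((rec X. a.b.(X + 0)\{c}\{b,c}) + 0)\{c}\{b,c} ⊢ —a→ n3
  n3 = (b.((rec X. a.b.(X + 0)\{c}\{b,c}) + 0)\{c}\{b,c})\{c}\{b,c} ⊢ (no moves)
Bisimilarity quotient blocks:
  B0 = {m0}
  B1 = {m1}
  B2 = {m2, n3}
  B3 = {n0}
  B4 = {n1}
  B5 = {n2}
m0 ∈ B0, n0 ∈ B3 → different blocks

not bisimilar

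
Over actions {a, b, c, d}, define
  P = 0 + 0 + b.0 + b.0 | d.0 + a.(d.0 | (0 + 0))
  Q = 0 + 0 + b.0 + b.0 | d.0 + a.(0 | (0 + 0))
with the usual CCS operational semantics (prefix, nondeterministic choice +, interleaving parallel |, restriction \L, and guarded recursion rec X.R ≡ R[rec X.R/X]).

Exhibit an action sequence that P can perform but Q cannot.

P's transition system — 7 states:
  p0 = 0 + 0 + b.0 + b.0 | d.0 + a.(d.0 | (0 + 0)) → —a→ p1, —b→ p2, —b→ p3, —d→ p4
  p1 = d.0 | (0 + 0) → —d→ p5
  p2 = 0 → (no moves)
  p3 = 0 | d.0 → —d→ p6
  p4 = b.0 | 0 → —b→ p6
  p5 = 0 | (0 + 0) → (no moves)
  p6 = 0 | 0 → (no moves)
Q's transition system — 6 states:
  q0 = 0 + 0 + b.0 + b.0 | d.0 + a.(0 | (0 + 0)) → —a→ q1, —b→ q2, —b→ q3, —d→ q4
  q1 = 0 | (0 + 0) → (no moves)
  q2 = 0 → (no moves)
  q3 = 0 | d.0 → —d→ q5
  q4 = b.0 | 0 → —b→ q5
  q5 = 0 | 0 → (no moves)
Executing ad from P (initial set {p0}):
  after a @ step 1: {p1}
  after d @ step 2: {p5}
  P completes σ.
Executing ad from Q (initial set {q0}):
  after a @ step 1: {q1}
  after d @ step 2: ∅  — Q cannot continue

ad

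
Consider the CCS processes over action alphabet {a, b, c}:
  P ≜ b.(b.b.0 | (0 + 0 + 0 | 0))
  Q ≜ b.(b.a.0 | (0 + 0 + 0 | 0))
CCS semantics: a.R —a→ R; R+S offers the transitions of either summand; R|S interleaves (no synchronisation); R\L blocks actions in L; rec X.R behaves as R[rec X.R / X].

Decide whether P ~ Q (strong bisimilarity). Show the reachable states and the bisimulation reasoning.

P's transition system — 4 states:
  m0 = b.(b.b.0 | (0 + 0 + 0 | 0)) has moves —b→ m1
  m1 = b.b.0 | (0 + 0 + 0 | 0) has moves —b→ m2
  m2 = b.0 | (0 + 0 + 0 | 0) has moves —b→ m3
  m3 = 0 | (0 + 0 + 0 | 0) has moves ∅
Q's transition system — 4 states:
  n0 = b.(b.a.0 | (0 + 0 + 0 | 0)) has moves —b→ n1
  n1 = b.a.0 | (0 + 0 + 0 | 0) has moves —b→ n2
  n2 = a.0 | (0 + 0 + 0 | 0) has moves —a→ n3
  n3 = 0 | (0 + 0 + 0 | 0) has moves ∅
Coarsest stable partition (strong bisimilarity classes):
  B0 = {m0}
  B1 = {m1}
  B2 = {m2}
  B3 = {m3, n3}
  B4 = {n0}
  B5 = {n1}
  B6 = {n2}
m0 ∈ B0, n0 ∈ B4 → different blocks

NO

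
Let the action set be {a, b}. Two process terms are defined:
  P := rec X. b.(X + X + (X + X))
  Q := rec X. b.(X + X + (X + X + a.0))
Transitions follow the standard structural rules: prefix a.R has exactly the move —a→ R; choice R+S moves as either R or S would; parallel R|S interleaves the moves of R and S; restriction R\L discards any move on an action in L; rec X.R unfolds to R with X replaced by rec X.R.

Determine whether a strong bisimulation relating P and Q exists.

P's transition system — 2 states:
  p0 = rec X. b.(X + X + (X + X)) :: ··b··> p1
  p1 = (rec X. b.(X + X + (X + X))) + (rec X. b.(X + X + (X + X))) + ((rec X. b.(X + X + (X + X))) + (rec X. b.(X + X + (X + X)))) :: ··b··> p1
Q's transition system — 3 states:
  q0 = rec X. b.(X + X + (X + X + a.0)) :: ··b··> q1
  q1 = (rec X. b.(X + X + (X + X + a.0))) + (rec X. b.(X + X + (X + X + a.0))) + ((rec X. b.(X + X + (X + X + a.0))) + (rec X. b.(X + X + (X + X + a.0))) + a.0) :: ··a··> q2, ··b··> q1
  q2 = 0 :: ·
Coarsest stable partition (strong bisimilarity classes):
  B0 = {p0, p1}
  B1 = {q0}
  B2 = {q1}
  B3 = {q2}
p0 ∈ B0, q0 ∈ B1 → different blocks

P ≁ Q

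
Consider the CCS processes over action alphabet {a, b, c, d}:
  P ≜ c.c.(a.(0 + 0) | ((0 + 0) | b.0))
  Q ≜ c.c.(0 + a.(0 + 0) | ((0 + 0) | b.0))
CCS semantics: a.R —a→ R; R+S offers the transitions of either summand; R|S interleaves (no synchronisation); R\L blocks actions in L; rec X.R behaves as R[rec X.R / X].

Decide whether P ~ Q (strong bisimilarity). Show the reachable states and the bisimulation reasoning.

Reachable graph of P (6 states):
  m0 = c.c.(a.(0 + 0) | ((0 + 0) | b.0)) → -c-> m1
  m1 = c.(a.(0 + 0) | ((0 + 0) | b.0)) → -c-> m2
  m2 = a.(0 + 0) | ((0 + 0) | b.0) → -a-> m3, -b-> m4
  m3 = (0 + 0) | ((0 + 0) | b.0) → -b-> m5
  m4 = a.(0 + 0) | ((0 + 0) | 0) → -a-> m5
  m5 = (0 + 0) | ((0 + 0) | 0) → stopped
Reachable graph of Q (6 states):
  n0 = c.c.(0 + a.(0 + 0) | ((0 + 0) | b.0)) → -c-> n1
  n1 = c.(0 + a.(0 + 0) | ((0 + 0) | b.0)) → -c-> n2
  n2 = 0 + a.(0 + 0) | ((0 + 0) | b.0) → -a-> n3, -b-> n4
  n3 = (0 + 0) | ((0 + 0) | b.0) → -b-> n5
  n4 = a.(0 + 0) | ((0 + 0) | 0) → -a-> n5
  n5 = (0 + 0) | ((0 + 0) | 0) → stopped
Bisimilarity quotient blocks:
  B0 = {m0, n0}
  B1 = {m1, n1}
  B2 = {m2, n2}
  B3 = {m3, n3}
  B4 = {m5, n5}
  B5 = {m4, n4}
m0 ∈ B0, n0 ∈ B0 → same block

YES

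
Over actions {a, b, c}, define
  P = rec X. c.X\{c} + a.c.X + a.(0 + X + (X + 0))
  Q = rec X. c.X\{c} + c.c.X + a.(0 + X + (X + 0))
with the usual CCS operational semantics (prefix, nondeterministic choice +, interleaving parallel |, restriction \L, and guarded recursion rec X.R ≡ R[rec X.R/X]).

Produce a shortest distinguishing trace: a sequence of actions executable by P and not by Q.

LTS(P): 6 reachable states
  p0 = rec X. c.X\{c} + a.c.X + a.(0 + X + (X + 0)) :: —a→ p1, —a→ p2, —c→ p3
  p1 = 0 + (rec X. c.X\{c} + a.c.X + a.(0 + X + (X + 0))) + ((rec X. c.X\{c} + a.c.X + a.(0 + X + (X + 0))) + 0) :: —a→ p1, —a→ p2, —c→ p3
  p2 = c.(rec X. c.X\{c} + a.c.X + a.(0 + X + (X + 0))) :: —c→ p0
  p3 = (rec X. c.X\{c} + a.c.X + a.(0 + X + (X + 0)))\{c} :: —a→ p4, —a→ p5
  p4 = (0 + (rec X. c.X\{c} + a.c.X + a.(0 + X + (X + 0))) + ((rec X. c.X\{c} + a.c.X + a.(0 + X + (X + 0))) + 0))\{c} :: —a→ p4, —a→ p5
  p5 = (c.(rec X. c.X\{c} + a.c.X + a.(0 + X + (X + 0))))\{c} :: (no moves)
LTS(Q): 5 reachable states
  q0 = rec X. c.X\{c} + c.c.X + a.(0 + X + (X + 0)) :: —a→ q1, —c→ q2, —c→ q3
  q1 = 0 + (rec X. c.X\{c} + c.c.X + a.(0 + X + (X + 0))) + ((rec X. c.X\{c} + c.c.X + a.(0 + X + (X + 0))) + 0) :: —a→ q1, —c→ q2, —c→ q3
  q2 = (rec X. c.X\{c} + c.c.X + a.(0 + X + (X + 0)))\{c} :: —a→ q4
  q3 = c.(rec X. c.X\{c} + c.c.X + a.(0 + X + (X + 0))) :: —c→ q0
  q4 = (0 + (rec X. c.X\{c} + c.c.X + a.(0 + X + (X + 0))) + ((rec X. c.X\{c} + c.c.X + a.(0 + X + (X + 0))) + 0))\{c} :: —a→ q4
Trace ⟨acac⟩ through P, begin at {p0}:
  after a @ step 1: {p1, p2}
  after c @ step 2: {p0, p3}
  after a @ step 3: {p1, p2, p4, p5}
  after c @ step 4: {p0, p3}
  P completes σ.
Trace ⟨acac⟩ through Q, begin at {q0}:
  after a @ step 1: {q1}
  after c @ step 2: {q2, q3}
  after a @ step 3: {q4}
  after c @ step 4: ∅ (Q stuck)

acac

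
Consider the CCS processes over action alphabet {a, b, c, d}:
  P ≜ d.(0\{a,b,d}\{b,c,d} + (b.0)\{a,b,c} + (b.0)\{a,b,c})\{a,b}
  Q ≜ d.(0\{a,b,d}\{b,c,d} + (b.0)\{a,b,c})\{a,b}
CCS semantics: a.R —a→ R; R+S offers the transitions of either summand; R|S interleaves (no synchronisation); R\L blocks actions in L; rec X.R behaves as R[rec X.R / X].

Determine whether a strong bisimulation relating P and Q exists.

Reachable graph of P (2 states):
  m0 = d.(0\{a,b,d}\{b,c,d} + (b.0)\{a,b,c} + (b.0)\{a,b,c})\{a,b} | —d→ m1
  m1 = (0\{a,b,d}\{b,c,d} + (b.0)\{a,b,c} + (b.0)\{a,b,c})\{a,b} | ∅
Reachable graph of Q (2 states):
  n0 = d.(0\{a,b,d}\{b,c,d} + (b.0)\{a,b,c})\{a,b} | —d→ n1
  n1 = (0\{a,b,d}\{b,c,d} + (b.0)\{a,b,c})\{a,b} | ∅
Bisimilarity quotient blocks:
  B0 = {m0, n0}
  B1 = {m1, n1}
m0 ∈ B0, n0 ∈ B0 → same block

P ~ Q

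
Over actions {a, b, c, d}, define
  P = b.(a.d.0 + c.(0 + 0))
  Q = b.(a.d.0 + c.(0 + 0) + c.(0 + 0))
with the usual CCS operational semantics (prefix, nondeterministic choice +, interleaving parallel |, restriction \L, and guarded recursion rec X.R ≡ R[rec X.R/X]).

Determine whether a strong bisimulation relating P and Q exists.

bisimilar

Reachable graph of P (5 states):
  m0 = b.(a.d.0 + c.(0 + 0)) → -b-> m1
  m1 = a.d.0 + c.(0 + 0) → -a-> m2, -c-> m3
  m2 = d.0 → -d-> m4
  m3 = 0 + 0 → deadlocked
  m4 = 0 → deadlocked
Reachable graph of Q (5 states):
  n0 = b.(a.d.0 + c.(0 + 0) + c.(0 + 0)) → -b-> n1
  n1 = a.d.0 + c.(0 + 0) + c.(0 + 0) → -a-> n2, -c-> n3
  n2 = d.0 → -d-> n4
  n3 = 0 + 0 → deadlocked
  n4 = 0 → deadlocked
Coarsest stable partition (strong bisimilarity classes):
  B0 = {m0, n0}
  B1 = {m1, n1}
  B2 = {m3, m4, n3, n4}
  B3 = {m2, n2}
m0 ∈ B0, n0 ∈ B0 → same block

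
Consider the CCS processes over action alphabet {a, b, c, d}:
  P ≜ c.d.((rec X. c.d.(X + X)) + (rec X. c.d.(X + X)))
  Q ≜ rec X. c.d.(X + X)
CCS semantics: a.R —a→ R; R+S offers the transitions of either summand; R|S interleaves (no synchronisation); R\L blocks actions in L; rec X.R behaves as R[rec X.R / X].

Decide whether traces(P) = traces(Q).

trace-equivalent

LTS(P): 3 reachable states
  p0 = c.d.((rec X. c.d.(X + X)) + (rec X. c.d.(X + X))) ⊢ --c--▸ p1
  p1 = d.((rec X. c.d.(X + X)) + (rec X. c.d.(X + X))) ⊢ --d--▸ p2
  p2 = (rec X. c.d.(X + X)) + (rec X. c.d.(X + X)) ⊢ --c--▸ p1
LTS(Q): 3 reachable states
  q0 = rec X. c.d.(X + X) ⊢ --c--▸ q1
  q1 = d.((rec X. c.d.(X + X)) + (rec X. c.d.(X + X))) ⊢ --d--▸ q2
  q2 = (rec X. c.d.(X + X)) + (rec X. c.d.(X + X)) ⊢ --c--▸ q1
Coarsest stable partition (strong bisimilarity classes):
  B0 = {p0, p2, q0, q2}
  B1 = {p1, q1}
p0 ∈ B0, q0 ∈ B0 → same block
Bisimilar ⇒ trace-equivalent.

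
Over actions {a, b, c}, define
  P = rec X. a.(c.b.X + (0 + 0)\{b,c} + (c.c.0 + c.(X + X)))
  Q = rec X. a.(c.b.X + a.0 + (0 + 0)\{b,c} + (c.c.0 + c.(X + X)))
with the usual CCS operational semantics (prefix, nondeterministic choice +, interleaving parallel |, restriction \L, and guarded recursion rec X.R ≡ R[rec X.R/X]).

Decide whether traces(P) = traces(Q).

Reachable graph of P (6 states):
  m0 = rec X. a.(c.b.X + (0 + 0)\{b,c} + (c.c.0 + c.(X + X))) ⊢ =a=> m1
  m1 = c.b.(rec X. a.(c.b.X + (0 + 0)\{b,c} + (c.c.0 + c.(X + X)))) + (0 + 0)\{b,c} + (c.c.0 + c.((rec X. a.(c.b.X + (0 + 0)\{b,c} + (c.c.0 + c.(X + X)))) + (rec X. a.(c.b.X + (0 + 0)\{b,c} + (c.c.0 + c.(X + X)))))) ⊢ =c=> m2, =c=> m3, =c=> m4
  m2 = (rec X. a.(c.b.X + (0 + 0)\{b,c} + (c.c.0 + c.(X + X)))) + (rec X. a.(c.b.X + (0 + 0)\{b,c} + (c.c.0 + c.(X + X)))) ⊢ =a=> m1
  m3 = b.(rec X. a.(c.b.X + (0 + 0)\{b,c} + (c.c.0 + c.(X + X)))) ⊢ =b=> m0
  m4 = c.0 ⊢ =c=> m5
  m5 = 0 ⊢ stopped
Reachable graph of Q (6 states):
  n0 = rec X. a.(c.b.X + a.0 + (0 + 0)\{b,c} + (c.c.0 + c.(X + X))) ⊢ =a=> n1
  n1 = c.b.(rec X. a.(c.b.X + a.0 + (0 + 0)\{b,c} + (c.c.0 + c.(X + X)))) + a.0 + (0 + 0)\{b,c} + (c.c.0 + c.((rec X. a.(c.b.X + a.0 + (0 + 0)\{b,c} + (c.c.0 + c.(X + X)))) + (rec X. a.(c.b.X + a.0 + (0 + 0)\{b,c} + (c.c.0 + c.(X + X)))))) ⊢ =a=> n2, =c=> n3, =c=> n4, =c=> n5
  n2 = 0 ⊢ stopped
  n3 = (rec X. a.(c.b.X + a.0 + (0 + 0)\{b,c} + (c.c.0 + c.(X + X)))) + (rec X. a.(c.b.X + a.0 + (0 + 0)\{b,c} + (c.c.0 + c.(X + X)))) ⊢ =a=> n1
  n4 = b.(rec X. a.(c.b.X + a.0 + (0 + 0)\{b,c} + (c.c.0 + c.(X + X)))) ⊢ =b=> n0
  n5 = c.0 ⊢ =c=> n2
Executing aa from Q (initial set {n0}):
  step 1 (a): {n1}
  step 2 (a): {n2}
  ✓ Q
Executing aa from P (initial set {m0}):
  step 1 (a): {m1}
  step 2 (a): no successor for P

traces(P) ≠ traces(Q) — witness ⟨aa⟩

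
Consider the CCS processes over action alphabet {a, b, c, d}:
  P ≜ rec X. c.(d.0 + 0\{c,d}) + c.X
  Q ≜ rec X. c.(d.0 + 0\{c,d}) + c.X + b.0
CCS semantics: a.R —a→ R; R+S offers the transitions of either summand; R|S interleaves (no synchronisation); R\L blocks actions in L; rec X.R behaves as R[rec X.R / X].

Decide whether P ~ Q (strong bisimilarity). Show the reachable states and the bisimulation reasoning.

P's transition system — 3 states:
  s0 = rec X. c.(d.0 + 0\{c,d}) + c.X ⊢ =c=> s0, =c=> s1
  s1 = d.0 + 0\{c,d} ⊢ =d=> s2
  s2 = 0 ⊢ deadlocked
Q's transition system — 3 states:
  t0 = rec X. c.(d.0 + 0\{c,d}) + c.X + b.0 ⊢ =b=> t1, =c=> t0, =c=> t2
  t1 = 0 ⊢ deadlocked
  t2 = d.0 + 0\{c,d} ⊢ =d=> t1
Bisimilarity quotient blocks:
  B0 = {s0}
  B1 = {s1, t2}
  B2 = {s2, t1}
  B3 = {t0}
s0 ∈ B0, t0 ∈ B3 → different blocks

not bisimilar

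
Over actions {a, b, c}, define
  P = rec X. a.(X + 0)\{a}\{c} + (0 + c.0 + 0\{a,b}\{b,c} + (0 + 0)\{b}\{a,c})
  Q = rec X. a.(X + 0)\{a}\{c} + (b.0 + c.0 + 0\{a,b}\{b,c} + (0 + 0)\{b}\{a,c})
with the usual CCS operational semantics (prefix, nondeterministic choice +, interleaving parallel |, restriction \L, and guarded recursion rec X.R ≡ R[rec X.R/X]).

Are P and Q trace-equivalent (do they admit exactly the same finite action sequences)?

LTS(P): 3 reachable states
  p0 = rec X. a.(X + 0)\{a}\{c} + (0 + c.0 + 0\{a,b}\{b,c} + (0 + 0)\{b}\{a,c}) | =a=> p1, =c=> p2
  p1 = ((rec X. a.(X + 0)\{a}\{c} + (0 + c.0 + 0\{a,b}\{b,c} + (0 + 0)\{b}\{a,c})) + 0)\{a}\{c} | (no moves)
  p2 = 0 | (no moves)
LTS(Q): 4 reachable states
  q0 = rec X. a.(X + 0)\{a}\{c} + (b.0 + c.0 + 0\{a,b}\{b,c} + (0 + 0)\{b}\{a,c}) | =a=> q1, =b=> q2, =c=> q2
  q1 = ((rec X. a.(X + 0)\{a}\{c} + (b.0 + c.0 + 0\{a,b}\{b,c} + (0 + 0)\{b}\{a,c})) + 0)\{a}\{c} | =b=> q3
  q2 = 0 | (no moves)
  q3 = 0\{a}\{c} | (no moves)
Executing b from Q (initial set {q0}):
  after b @ step 1: {q2}
  Q completes σ.
Executing b from P (initial set {p0}):
  after b @ step 1: no successor for P

traces(P) ≠ traces(Q) — witness ⟨b⟩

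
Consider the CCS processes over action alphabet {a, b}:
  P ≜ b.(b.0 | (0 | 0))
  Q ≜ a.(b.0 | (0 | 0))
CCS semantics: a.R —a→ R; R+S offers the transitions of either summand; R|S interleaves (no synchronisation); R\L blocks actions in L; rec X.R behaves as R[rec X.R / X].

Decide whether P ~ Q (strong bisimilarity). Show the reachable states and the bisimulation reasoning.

not bisimilar

LTS(P): 3 reachable states
  m0 = b.(b.0 | (0 | 0)) | --b--▸ m1
  m1 = b.0 | (0 | 0) | --b--▸ m2
  m2 = 0 | (0 | 0) | stopped
LTS(Q): 3 reachable states
  n0 = a.(b.0 | (0 | 0)) | --a--▸ n1
  n1 = b.0 | (0 | 0) | --b--▸ n2
  n2 = 0 | (0 | 0) | stopped
Partition-refinement fixed point:
  B0 = {m0}
  B1 = {m1, n1}
  B2 = {m2, n2}
  B3 = {n0}
m0 ∈ B0, n0 ∈ B3 → different blocks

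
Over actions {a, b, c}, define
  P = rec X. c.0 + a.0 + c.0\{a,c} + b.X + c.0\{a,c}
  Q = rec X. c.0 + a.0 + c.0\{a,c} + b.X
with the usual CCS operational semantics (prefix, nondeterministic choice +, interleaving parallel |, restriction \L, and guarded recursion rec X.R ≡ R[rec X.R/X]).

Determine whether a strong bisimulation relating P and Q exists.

YES

Reachable graph of P (3 states):
  p0 = rec X. c.0 + a.0 + c.0\{a,c} + b.X + c.0\{a,c} ⊢ —a→ p1, —b→ p0, —c→ p1, —c→ p2
  p1 = 0 ⊢ (no moves)
  p2 = 0\{a,c} ⊢ (no moves)
Reachable graph of Q (3 states):
  q0 = rec X. c.0 + a.0 + c.0\{a,c} + b.X ⊢ —a→ q1, —b→ q0, —c→ q1, —c→ q2
  q1 = 0 ⊢ (no moves)
  q2 = 0\{a,c} ⊢ (no moves)
Partition-refinement fixed point:
  B0 = {p0, q0}
  B1 = {p1, p2, q1, q2}
p0 ∈ B0, q0 ∈ B0 → same block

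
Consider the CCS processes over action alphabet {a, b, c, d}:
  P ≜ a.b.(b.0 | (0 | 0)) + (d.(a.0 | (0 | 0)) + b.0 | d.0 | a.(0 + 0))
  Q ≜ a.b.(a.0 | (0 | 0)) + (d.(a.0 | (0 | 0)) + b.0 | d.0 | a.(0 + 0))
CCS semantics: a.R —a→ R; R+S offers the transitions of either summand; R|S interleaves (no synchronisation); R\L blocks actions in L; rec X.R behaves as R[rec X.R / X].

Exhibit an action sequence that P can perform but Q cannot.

abb

LTS(P): 12 reachable states
  u0 = a.b.(b.0 | (0 | 0)) + (d.(a.0 | (0 | 0)) + b.0 | d.0 | a.(0 + 0)) has moves =a=> u1, =a=> u2, =b=> u3, =d=> u4, =d=> u5
  u1 = b.(b.0 | (0 | 0)) has moves =b=> u6
  u2 = b.0 | d.0 | (0 + 0) has moves =b=> u7, =d=> u8
  u3 = 0 | d.0 | a.(0 + 0) has moves =a=> u7, =d=> u9
  u4 = a.0 | (0 | 0) has moves =a=> u10
  u5 = b.0 | 0 | a.(0 + 0) has moves =a=> u8, =b=> u9
  u6 = b.0 | (0 | 0) has moves =b=> u10
  u7 = 0 | d.0 | (0 + 0) has moves =d=> u11
  u8 = b.0 | 0 | (0 + 0) has moves =b=> u11
  u9 = 0 | 0 | a.(0 + 0) has moves =a=> u11
  u10 = 0 | (0 | 0) has moves stopped
  u11 = 0 | 0 | (0 + 0) has moves stopped
LTS(Q): 11 reachable states
  v0 = a.b.(a.0 | (0 | 0)) + (d.(a.0 | (0 | 0)) + b.0 | d.0 | a.(0 + 0)) has moves =a=> v1, =a=> v2, =b=> v3, =d=> v4, =d=> v5
  v1 = b.(a.0 | (0 | 0)) has moves =b=> v4
  v2 = b.0 | d.0 | (0 + 0) has moves =b=> v6, =d=> v7
  v3 = 0 | d.0 | a.(0 + 0) has moves =a=> v6, =d=> v8
  v4 = a.0 | (0 | 0) has moves =a=> v9
  v5 = b.0 | 0 | a.(0 + 0) has moves =a=> v7, =b=> v8
  v6 = 0 | d.0 | (0 + 0) has moves =d=> v10
  v7 = b.0 | 0 | (0 + 0) has moves =b=> v10
  v8 = 0 | 0 | a.(0 + 0) has moves =a=> v10
  v9 = 0 | (0 | 0) has moves stopped
  v10 = 0 | 0 | (0 + 0) has moves stopped
Executing abb from P (initial set {u0}):
  step 1 (a): {u1, u2}
  step 2 (b): {u6, u7}
  step 3 (b): {u10}
  P completes σ.
Executing abb from Q (initial set {v0}):
  step 1 (a): {v1, v2}
  step 2 (b): {v4, v6}
  step 3 (b): ∅  — Q cannot continue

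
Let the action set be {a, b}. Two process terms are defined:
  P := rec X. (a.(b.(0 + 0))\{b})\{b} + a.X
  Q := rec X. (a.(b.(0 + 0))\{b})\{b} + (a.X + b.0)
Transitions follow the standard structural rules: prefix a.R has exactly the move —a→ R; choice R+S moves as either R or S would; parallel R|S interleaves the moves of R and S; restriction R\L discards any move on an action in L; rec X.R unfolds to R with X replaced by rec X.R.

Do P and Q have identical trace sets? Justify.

P's transition system — 2 states:
  m0 = rec X. (a.(b.(0 + 0))\{b})\{b} + a.X ⊢ =a=> m0, =a=> m1
  m1 = (b.(0 + 0))\{b}\{b} ⊢ deadlocked
Q's transition system — 3 states:
  n0 = rec X. (a.(b.(0 + 0))\{b})\{b} + (a.X + b.0) ⊢ =a=> n0, =a=> n1, =b=> n2
  n1 = (b.(0 + 0))\{b}\{b} ⊢ deadlocked
  n2 = 0 ⊢ deadlocked
Trace ⟨b⟩ through Q, begin at {n0}:
  after b @ step 1: {n2}
  Q completes σ.
Trace ⟨b⟩ through P, begin at {m0}:
  after b @ step 1: ∅ (P stuck)

traces(P) ≠ traces(Q) — witness ⟨b⟩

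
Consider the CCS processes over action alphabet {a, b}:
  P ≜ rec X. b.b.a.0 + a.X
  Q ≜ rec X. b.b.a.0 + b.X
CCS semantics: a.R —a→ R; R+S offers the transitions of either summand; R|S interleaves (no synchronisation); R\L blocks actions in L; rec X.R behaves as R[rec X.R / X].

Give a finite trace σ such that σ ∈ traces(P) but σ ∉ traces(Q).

a

LTS(P): 4 reachable states
  m0 = rec X. b.b.a.0 + a.X | =a=> m0, =b=> m1
  m1 = b.a.0 | =b=> m2
  m2 = a.0 | =a=> m3
  m3 = 0 | (no moves)
LTS(Q): 4 reachable states
  n0 = rec X. b.b.a.0 + b.X | =b=> n0, =b=> n1
  n1 = b.a.0 | =b=> n2
  n2 = a.0 | =a=> n3
  n3 = 0 | (no moves)
Run σ = ⟨a⟩ on P: start {m0}
  after a @ step 1: {m0}
  — P admits the full trace.
Run σ = ⟨a⟩ on Q: start {n0}
  after a @ step 1: ∅ (Q stuck)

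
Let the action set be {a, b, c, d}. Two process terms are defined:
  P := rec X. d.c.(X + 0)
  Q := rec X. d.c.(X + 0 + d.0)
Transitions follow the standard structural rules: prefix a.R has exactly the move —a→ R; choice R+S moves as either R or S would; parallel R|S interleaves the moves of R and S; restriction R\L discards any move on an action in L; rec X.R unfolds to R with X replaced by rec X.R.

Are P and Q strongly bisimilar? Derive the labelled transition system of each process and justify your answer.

P's transition system — 3 states:
  p0 = rec X. d.c.(X + 0) ⊢ -d-> p1
  p1 = c.((rec X. d.c.(X + 0)) + 0) ⊢ -c-> p2
  p2 = (rec X. d.c.(X + 0)) + 0 ⊢ -d-> p1
Q's transition system — 4 states:
  q0 = rec X. d.c.(X + 0 + d.0) ⊢ -d-> q1
  q1 = c.((rec X. d.c.(X + 0 + d.0)) + 0 + d.0) ⊢ -c-> q2
  q2 = (rec X. d.c.(X + 0 + d.0)) + 0 + d.0 ⊢ -d-> q1, -d-> q3
  q3 = 0 ⊢ ∅
Bisimilarity quotient blocks:
  B0 = {p0, p2}
  B1 = {p1}
  B2 = {q0}
  B3 = {q1}
  B4 = {q2}
  B5 = {q3}
p0 ∈ B0, q0 ∈ B2 → different blocks

not bisimilar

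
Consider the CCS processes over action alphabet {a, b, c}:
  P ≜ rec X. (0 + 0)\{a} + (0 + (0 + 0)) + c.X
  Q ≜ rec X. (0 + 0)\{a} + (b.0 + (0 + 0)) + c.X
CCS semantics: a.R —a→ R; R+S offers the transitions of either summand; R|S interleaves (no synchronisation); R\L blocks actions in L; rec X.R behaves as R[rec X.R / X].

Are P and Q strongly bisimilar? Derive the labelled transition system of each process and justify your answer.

LTS(P): 1 reachable states
  p0 = rec X. (0 + 0)\{a} + (0 + (0 + 0)) + c.X :: --c--▸ p0
LTS(Q): 2 reachable states
  q0 = rec X. (0 + 0)\{a} + (b.0 + (0 + 0)) + c.X :: --b--▸ q1, --c--▸ q0
  q1 = 0 :: (no moves)
Coarsest stable partition (strong bisimilarity classes):
  B0 = {p0}
  B1 = {q0}
  B2 = {q1}
p0 ∈ B0, q0 ∈ B1 → different blocks

NO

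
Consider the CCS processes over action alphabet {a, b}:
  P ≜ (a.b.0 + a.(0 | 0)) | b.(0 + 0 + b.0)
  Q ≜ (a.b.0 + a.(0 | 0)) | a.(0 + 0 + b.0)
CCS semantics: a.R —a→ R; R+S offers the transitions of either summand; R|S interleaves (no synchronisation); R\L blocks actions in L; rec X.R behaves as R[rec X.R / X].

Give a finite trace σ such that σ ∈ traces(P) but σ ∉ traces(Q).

b

Reachable graph of P (12 states):
  s0 = (a.b.0 + a.(0 | 0)) | b.(0 + 0 + b.0) has moves =a=> s1, =a=> s2, =b=> s3
  s1 = 0 | 0 | b.(0 + 0 + b.0) has moves =b=> s4
  s2 = b.0 | b.(0 + 0 + b.0) has moves =b=> s5, =b=> s6
  s3 = (a.b.0 + a.(0 | 0)) | (0 + 0 + b.0) has moves =a=> s4, =a=> s6, =b=> s7
  s4 = 0 | 0 | (0 + 0 + b.0) has moves =b=> s8
  s5 = 0 | b.(0 + 0 + b.0) has moves =b=> s9
  s6 = b.0 | (0 + 0 + b.0) has moves =b=> s10, =b=> s9
  s7 = (a.b.0 + a.(0 | 0)) | 0 has moves =a=> s10, =a=> s8
  s8 = 0 | 0 | 0 has moves stopped
  s9 = 0 | (0 + 0 + b.0) has moves =b=> s11
  s10 = b.0 | 0 has moves =b=> s11
  s11 = 0 | 0 has moves stopped
Reachable graph of Q (12 states):
  t0 = (a.b.0 + a.(0 | 0)) | a.(0 + 0 + b.0) has moves =a=> t1, =a=> t2, =a=> t3
  t1 = (a.b.0 + a.(0 | 0)) | (0 + 0 + b.0) has moves =a=> t4, =a=> t5, =b=> t6
  t2 = 0 | 0 | a.(0 + 0 + b.0) has moves =a=> t4
  t3 = b.0 | a.(0 + 0 + b.0) has moves =a=> t5, =b=> t7
  t4 = 0 | 0 | (0 + 0 + b.0) has moves =b=> t8
  t5 = b.0 | (0 + 0 + b.0) has moves =b=> t10, =b=> t9
  t6 = (a.b.0 + a.(0 | 0)) | 0 has moves =a=> t10, =a=> t8
  t7 = 0 | a.(0 + 0 + b.0) has moves =a=> t9
  t8 = 0 | 0 | 0 has moves stopped
  t9 = 0 | (0 + 0 + b.0) has moves =b=> t11
  t10 = b.0 | 0 has moves =b=> t11
  t11 = 0 | 0 has moves stopped
Run σ = ⟨b⟩ on P: start {s0}
  [1] b ⇒ {s3}
  ✓ P
Run σ = ⟨b⟩ on Q: start {t0}
  [1] b ⇒ no successor for Q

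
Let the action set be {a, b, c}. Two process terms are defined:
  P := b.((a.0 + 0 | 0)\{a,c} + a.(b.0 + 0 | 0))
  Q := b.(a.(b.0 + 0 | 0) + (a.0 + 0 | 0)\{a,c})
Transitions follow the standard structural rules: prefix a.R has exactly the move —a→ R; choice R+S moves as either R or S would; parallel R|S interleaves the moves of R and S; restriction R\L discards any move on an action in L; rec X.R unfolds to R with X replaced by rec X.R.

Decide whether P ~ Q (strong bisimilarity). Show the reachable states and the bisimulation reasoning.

LTS(P): 4 reachable states
  u0 = b.((a.0 + 0 | 0)\{a,c} + a.(b.0 + 0 | 0)) | —b→ u1
  u1 = (a.0 + 0 | 0)\{a,c} + a.(b.0 + 0 | 0) | —a→ u2
  u2 = b.0 + 0 | 0 | —b→ u3
  u3 = 0 | (no moves)
LTS(Q): 4 reachable states
  v0 = b.(a.(b.0 + 0 | 0) + (a.0 + 0 | 0)\{a,c}) | —b→ v1
  v1 = a.(b.0 + 0 | 0) + (a.0 + 0 | 0)\{a,c} | —a→ v2
  v2 = b.0 + 0 | 0 | —b→ v3
  v3 = 0 | (no moves)
Coarsest stable partition (strong bisimilarity classes):
  B0 = {u0, v0}
  B1 = {u1, v1}
  B2 = {u2, v2}
  B3 = {u3, v3}
u0 ∈ B0, v0 ∈ B0 → same block

P ~ Q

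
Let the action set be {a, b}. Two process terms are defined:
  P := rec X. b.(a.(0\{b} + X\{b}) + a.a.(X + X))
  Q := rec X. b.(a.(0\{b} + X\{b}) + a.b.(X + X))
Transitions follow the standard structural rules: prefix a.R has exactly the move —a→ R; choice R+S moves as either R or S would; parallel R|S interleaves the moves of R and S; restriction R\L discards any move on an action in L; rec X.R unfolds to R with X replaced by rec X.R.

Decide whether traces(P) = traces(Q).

Reachable graph of P (5 states):
  s0 = rec X. b.(a.(0\{b} + X\{b}) + a.a.(X + X)) | -b-> s1
  s1 = a.(0\{b} + (rec X. b.(a.(0\{b} + X\{b}) + a.a.(X + X)))\{b}) + a.a.((rec X. b.(a.(0\{b} + X\{b}) + a.a.(X + X))) + (rec X. b.(a.(0\{b} + X\{b}) + a.a.(X + X)))) | -a-> s2, -a-> s3
  s2 = 0\{b} + (rec X. b.(a.(0\{b} + X\{b}) + a.a.(X + X)))\{b} | ∅
  s3 = a.((rec X. b.(a.(0\{b} + X\{b}) + a.a.(X + X))) + (rec X. b.(a.(0\{b} + X\{b}) + a.a.(X + X)))) | -a-> s4
  s4 = (rec X. b.(a.(0\{b} + X\{b}) + a.a.(X + X))) + (rec X. b.(a.(0\{b} + X\{b}) + a.a.(X + X))) | -b-> s1
Reachable graph of Q (5 states):
  t0 = rec X. b.(a.(0\{b} + X\{b}) + a.b.(X + X)) | -b-> t1
  t1 = a.(0\{b} + (rec X. b.(a.(0\{b} + X\{b}) + a.b.(X + X)))\{b}) + a.b.((rec X. b.(a.(0\{b} + X\{b}) + a.b.(X + X))) + (rec X. b.(a.(0\{b} + X\{b}) + a.b.(X + X)))) | -a-> t2, -a-> t3
  t2 = 0\{b} + (rec X. b.(a.(0\{b} + X\{b}) + a.b.(X + X)))\{b} | ∅
  t3 = b.((rec X. b.(a.(0\{b} + X\{b}) + a.b.(X + X))) + (rec X. b.(a.(0\{b} + X\{b}) + a.b.(X + X)))) | -b-> t4
  t4 = (rec X. b.(a.(0\{b} + X\{b}) + a.b.(X + X))) + (rec X. b.(a.(0\{b} + X\{b}) + a.b.(X + X))) | -b-> t1
Trace ⟨baa⟩ through P, begin at {s0}:
  step 1 (b): {s1}
  step 2 (a): {s2, s3}
  step 3 (a): {s4}
  P completes σ.
Trace ⟨baa⟩ through Q, begin at {t0}:
  step 1 (b): {t1}
  step 2 (a): {t2, t3}
  step 3 (a): ∅ (Q stuck)

trace-distinct — witness ⟨baa⟩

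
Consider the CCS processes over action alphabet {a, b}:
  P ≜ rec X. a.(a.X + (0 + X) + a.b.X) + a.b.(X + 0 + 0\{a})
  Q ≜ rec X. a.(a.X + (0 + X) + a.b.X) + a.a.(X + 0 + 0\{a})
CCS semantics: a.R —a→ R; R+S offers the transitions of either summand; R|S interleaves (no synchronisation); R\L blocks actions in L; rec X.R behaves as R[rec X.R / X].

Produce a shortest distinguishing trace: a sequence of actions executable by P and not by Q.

ab

LTS(P): 5 reachable states
  m0 = rec X. a.(a.X + (0 + X) + a.b.X) + a.b.(X + 0 + 0\{a}) → =a=> m1, =a=> m2
  m1 = a.(rec X. a.(a.X + (0 + X) + a.b.X) + a.b.(X + 0 + 0\{a})) + (0 + (rec X. a.(a.X + (0 + X) + a.b.X) + a.b.(X + 0 + 0\{a}))) + a.b.(rec X. a.(a.X + (0 + X) + a.b.X) + a.b.(X + 0 + 0\{a})) → =a=> m0, =a=> m1, =a=> m2, =a=> m3
  m2 = b.((rec X. a.(a.X + (0 + X) + a.b.X) + a.b.(X + 0 + 0\{a})) + 0 + 0\{a}) → =b=> m4
  m3 = b.(rec X. a.(a.X + (0 + X) + a.b.X) + a.b.(X + 0 + 0\{a})) → =b=> m0
  m4 = (rec X. a.(a.X + (0 + X) + a.b.X) + a.b.(X + 0 + 0\{a})) + 0 + 0\{a} → =a=> m1, =a=> m2
LTS(Q): 5 reachable states
  n0 = rec X. a.(a.X + (0 + X) + a.b.X) + a.a.(X + 0 + 0\{a}) → =a=> n1, =a=> n2
  n1 = a.((rec X. a.(a.X + (0 + X) + a.b.X) + a.a.(X + 0 + 0\{a})) + 0 + 0\{a}) → =a=> n3
  n2 = a.(rec X. a.(a.X + (0 + X) + a.b.X) + a.a.(X + 0 + 0\{a})) + (0 + (rec X. a.(a.X + (0 + X) + a.b.X) + a.a.(X + 0 + 0\{a}))) + a.b.(rec X. a.(a.X + (0 + X) + a.b.X) + a.a.(X + 0 + 0\{a})) → =a=> n0, =a=> n1, =a=> n2, =a=> n4
  n3 = (rec X. a.(a.X + (0 + X) + a.b.X) + a.a.(X + 0 + 0\{a})) + 0 + 0\{a} → =a=> n1, =a=> n2
  n4 = b.(rec X. a.(a.X + (0 + X) + a.b.X) + a.a.(X + 0 + 0\{a})) → =b=> n0
Run σ = ⟨ab⟩ on P: start {m0}
  step 1 (a): {m1, m2}
  step 2 (b): {m4}
  ✓ P
Run σ = ⟨ab⟩ on Q: start {n0}
  step 1 (a): {n1, n2}
  step 2 (b): no successor for Q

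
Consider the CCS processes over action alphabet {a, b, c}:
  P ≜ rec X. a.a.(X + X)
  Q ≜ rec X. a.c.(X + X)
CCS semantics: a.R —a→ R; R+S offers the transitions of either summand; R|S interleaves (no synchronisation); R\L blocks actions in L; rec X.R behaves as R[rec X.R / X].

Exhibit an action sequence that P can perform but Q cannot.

aa

P's transition system — 3 states:
  m0 = rec X. a.a.(X + X) | =a=> m1
  m1 = a.((rec X. a.a.(X + X)) + (rec X. a.a.(X + X))) | =a=> m2
  m2 = (rec X. a.a.(X + X)) + (rec X. a.a.(X + X)) | =a=> m1
Q's transition system — 3 states:
  n0 = rec X. a.c.(X + X) | =a=> n1
  n1 = c.((rec X. a.c.(X + X)) + (rec X. a.c.(X + X))) | =c=> n2
  n2 = (rec X. a.c.(X + X)) + (rec X. a.c.(X + X)) | =a=> n1
Executing aa from P (initial set {m0}):
  [1] a ⇒ {m1}
  [2] a ⇒ {m2}
  P completes σ.
Executing aa from Q (initial set {n0}):
  [1] a ⇒ {n1}
  [2] a ⇒ no successor for Q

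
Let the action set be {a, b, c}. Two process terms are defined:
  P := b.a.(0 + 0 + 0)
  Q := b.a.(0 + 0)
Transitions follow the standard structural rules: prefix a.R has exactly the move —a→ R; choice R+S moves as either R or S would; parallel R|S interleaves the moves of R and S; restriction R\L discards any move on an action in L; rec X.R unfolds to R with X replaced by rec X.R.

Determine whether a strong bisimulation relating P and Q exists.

Reachable graph of P (3 states):
  m0 = b.a.(0 + 0 + 0) ⊢ -b-> m1
  m1 = a.(0 + 0 + 0) ⊢ -a-> m2
  m2 = 0 + 0 + 0 ⊢ (no moves)
Reachable graph of Q (3 states):
  n0 = b.a.(0 + 0) ⊢ -b-> n1
  n1 = a.(0 + 0) ⊢ -a-> n2
  n2 = 0 + 0 ⊢ (no moves)
Coarsest stable partition (strong bisimilarity classes):
  B0 = {m0, n0}
  B1 = {m1, n1}
  B2 = {m2, n2}
m0 ∈ B0, n0 ∈ B0 → same block

P ~ Q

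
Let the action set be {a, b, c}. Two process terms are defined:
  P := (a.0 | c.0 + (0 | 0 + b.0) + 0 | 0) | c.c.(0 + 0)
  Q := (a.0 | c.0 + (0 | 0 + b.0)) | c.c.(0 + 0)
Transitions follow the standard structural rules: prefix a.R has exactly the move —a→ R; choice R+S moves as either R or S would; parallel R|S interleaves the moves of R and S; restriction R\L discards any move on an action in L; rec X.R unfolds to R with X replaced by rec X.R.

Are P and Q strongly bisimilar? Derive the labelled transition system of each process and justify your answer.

bisimilar

P's transition system — 15 states:
  p0 = (a.0 | c.0 + (0 | 0 + b.0) + 0 | 0) | c.c.(0 + 0) | --a--▸ p1, --b--▸ p2, --c--▸ p3, --c--▸ p4
  p1 = 0 | c.0 | c.c.(0 + 0) | --c--▸ p5, --c--▸ p6
  p2 = 0 | c.c.(0 + 0) | --c--▸ p7
  p3 = (a.0 | c.0 + (0 | 0 + b.0) + 0 | 0) | c.(0 + 0) | --a--▸ p6, --b--▸ p7, --c--▸ p8, --c--▸ p9
  p4 = a.0 | 0 | c.c.(0 + 0) | --a--▸ p5, --c--▸ p9
  p5 = 0 | 0 | c.c.(0 + 0) | --c--▸ p10
  p6 = 0 | c.0 | c.(0 + 0) | --c--▸ p10, --c--▸ p11
  p7 = 0 | c.(0 + 0) | --c--▸ p12
  p8 = (a.0 | c.0 + (0 | 0 + b.0) + 0 | 0) | (0 + 0) | --a--▸ p11, --b--▸ p12, --c--▸ p13
  p9 = a.0 | 0 | c.(0 + 0) | --a--▸ p10, --c--▸ p13
  p10 = 0 | 0 | c.(0 + 0) | --c--▸ p14
  p11 = 0 | c.0 | (0 + 0) | --c--▸ p14
  p12 = 0 | (0 + 0) | deadlocked
  p13 = a.0 | 0 | (0 + 0) | --a--▸ p14
  p14 = 0 | 0 | (0 + 0) | deadlocked
Q's transition system — 15 states:
  q0 = (a.0 | c.0 + (0 | 0 + b.0)) | c.c.(0 + 0) | --a--▸ q1, --b--▸ q2, --c--▸ q3, --c--▸ q4
  q1 = 0 | c.0 | c.c.(0 + 0) | --c--▸ q5, --c--▸ q6
  q2 = 0 | c.c.(0 + 0) | --c--▸ q7
  q3 = (a.0 | c.0 + (0 | 0 + b.0)) | c.(0 + 0) | --a--▸ q6, --b--▸ q7, --c--▸ q8, --c--▸ q9
  q4 = a.0 | 0 | c.c.(0 + 0) | --a--▸ q5, --c--▸ q9
  q5 = 0 | 0 | c.c.(0 + 0) | --c--▸ q10
  q6 = 0 | c.0 | c.(0 + 0) | --c--▸ q10, --c--▸ q11
  q7 = 0 | c.(0 + 0) | --c--▸ q12
  q8 = (a.0 | c.0 + (0 | 0 + b.0)) | (0 + 0) | --a--▸ q11, --b--▸ q12, --c--▸ q13
  q9 = a.0 | 0 | c.(0 + 0) | --a--▸ q10, --c--▸ q13
  q10 = 0 | 0 | c.(0 + 0) | --c--▸ q14
  q11 = 0 | c.0 | (0 + 0) | --c--▸ q14
  q12 = 0 | (0 + 0) | deadlocked
  q13 = a.0 | 0 | (0 + 0) | --a--▸ q14
  q14 = 0 | 0 | (0 + 0) | deadlocked
Bisimilarity quotient blocks:
  B0 = {p0, q0}
  B1 = {p3, q3}
  B2 = {p8, q8}
  B3 = {p12, p14, q12, q14}
  B4 = {p13, q13}
  B5 = {p10, p11, p7, q10, q11, q7}
  B6 = {p2, p5, p6, q2, q5, q6}
  B7 = {p9, q9}
  B8 = {p1, q1}
  B9 = {p4, q4}
p0 ∈ B0, q0 ∈ B0 → same block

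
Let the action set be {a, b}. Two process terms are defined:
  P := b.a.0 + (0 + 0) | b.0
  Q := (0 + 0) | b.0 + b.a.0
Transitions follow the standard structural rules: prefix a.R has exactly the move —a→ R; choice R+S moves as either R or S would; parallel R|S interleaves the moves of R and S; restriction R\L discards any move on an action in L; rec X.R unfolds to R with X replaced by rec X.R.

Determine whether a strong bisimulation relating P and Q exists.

Reachable graph of P (4 states):
  m0 = b.a.0 + (0 + 0) | b.0 → --b--▸ m1, --b--▸ m2
  m1 = (0 + 0) | 0 → ·
  m2 = a.0 → --a--▸ m3
  m3 = 0 → ·
Reachable graph of Q (4 states):
  n0 = (0 + 0) | b.0 + b.a.0 → --b--▸ n1, --b--▸ n2
  n1 = (0 + 0) | 0 → ·
  n2 = a.0 → --a--▸ n3
  n3 = 0 → ·
Bisimilarity quotient blocks:
  B0 = {m0, n0}
  B1 = {m2, n2}
  B2 = {m1, m3, n1, n3}
m0 ∈ B0, n0 ∈ B0 → same block

P ~ Q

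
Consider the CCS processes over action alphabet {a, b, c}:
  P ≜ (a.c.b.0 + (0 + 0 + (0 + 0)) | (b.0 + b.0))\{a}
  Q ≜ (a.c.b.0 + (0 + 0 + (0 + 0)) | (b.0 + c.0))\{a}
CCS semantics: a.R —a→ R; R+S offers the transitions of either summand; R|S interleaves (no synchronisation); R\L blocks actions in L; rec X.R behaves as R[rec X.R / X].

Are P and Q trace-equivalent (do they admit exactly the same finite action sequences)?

NO — witness ⟨c⟩

P's transition system — 2 states:
  m0 = (a.c.b.0 + (0 + 0 + (0 + 0)) | (b.0 + b.0))\{a} ⊢ —b→ m1
  m1 = ((0 + 0 + (0 + 0)) | 0)\{a} ⊢ ·
Q's transition system — 2 states:
  n0 = (a.c.b.0 + (0 + 0 + (0 + 0)) | (b.0 + c.0))\{a} ⊢ —b→ n1, —c→ n1
  n1 = ((0 + 0 + (0 + 0)) | 0)\{a} ⊢ ·
Run σ = ⟨c⟩ on Q: start {n0}
  [1] c ⇒ {n1}
  — Q admits the full trace.
Run σ = ⟨c⟩ on P: start {m0}
  [1] c ⇒ ∅ (P stuck)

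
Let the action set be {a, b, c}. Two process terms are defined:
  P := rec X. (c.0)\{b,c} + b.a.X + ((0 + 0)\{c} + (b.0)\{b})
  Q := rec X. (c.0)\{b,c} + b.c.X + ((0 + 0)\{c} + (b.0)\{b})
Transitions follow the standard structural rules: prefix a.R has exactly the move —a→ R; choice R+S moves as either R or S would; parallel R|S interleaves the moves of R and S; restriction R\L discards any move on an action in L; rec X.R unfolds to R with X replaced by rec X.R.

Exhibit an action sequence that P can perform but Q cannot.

ba

Reachable graph of P (2 states):
  u0 = rec X. (c.0)\{b,c} + b.a.X + ((0 + 0)\{c} + (b.0)\{b}) ⊢ ··b··> u1
  u1 = a.(rec X. (c.0)\{b,c} + b.a.X + ((0 + 0)\{c} + (b.0)\{b})) ⊢ ··a··> u0
Reachable graph of Q (2 states):
  v0 = rec X. (c.0)\{b,c} + b.c.X + ((0 + 0)\{c} + (b.0)\{b}) ⊢ ··b··> v1
  v1 = c.(rec X. (c.0)\{b,c} + b.c.X + ((0 + 0)\{c} + (b.0)\{b})) ⊢ ··c··> v0
Executing ba from P (initial set {u0}):
  after b @ step 1: {u1}
  after a @ step 2: {u0}
  — P admits the full trace.
Executing ba from Q (initial set {v0}):
  after b @ step 1: {v1}
  after a @ step 2: ∅ (Q stuck)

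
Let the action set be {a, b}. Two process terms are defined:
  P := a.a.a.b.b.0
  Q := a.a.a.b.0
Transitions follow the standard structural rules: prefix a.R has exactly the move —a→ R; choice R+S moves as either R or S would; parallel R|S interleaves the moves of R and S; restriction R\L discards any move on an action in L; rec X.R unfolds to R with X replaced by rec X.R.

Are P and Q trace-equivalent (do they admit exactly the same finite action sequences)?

traces(P) ≠ traces(Q) — witness ⟨aaabb⟩

Reachable graph of P (6 states):
  s0 = a.a.a.b.b.0 | =a=> s1
  s1 = a.a.b.b.0 | =a=> s2
  s2 = a.b.b.0 | =a=> s3
  s3 = b.b.0 | =b=> s4
  s4 = b.0 | =b=> s5
  s5 = 0 | deadlocked
Reachable graph of Q (5 states):
  t0 = a.a.a.b.0 | =a=> t1
  t1 = a.a.b.0 | =a=> t2
  t2 = a.b.0 | =a=> t3
  t3 = b.0 | =b=> t4
  t4 = 0 | deadlocked
Executing aaabb from P (initial set {s0}):
  after a @ step 1: {s1}
  after a @ step 2: {s2}
  after a @ step 3: {s3}
  after b @ step 4: {s4}
  after b @ step 5: {s5}
  — P admits the full trace.
Executing aaabb from Q (initial set {t0}):
  after a @ step 1: {t1}
  after a @ step 2: {t2}
  after a @ step 3: {t3}
  after b @ step 4: {t4}
  after b @ step 5: no successor for Q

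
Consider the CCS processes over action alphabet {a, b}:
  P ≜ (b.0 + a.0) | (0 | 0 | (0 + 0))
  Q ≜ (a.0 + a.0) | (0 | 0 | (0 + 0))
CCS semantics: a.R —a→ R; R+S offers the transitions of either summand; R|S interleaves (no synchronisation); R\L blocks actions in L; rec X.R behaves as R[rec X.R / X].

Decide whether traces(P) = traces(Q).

Reachable graph of P (2 states):
  u0 = (b.0 + a.0) | (0 | 0 | (0 + 0)) ⊢ ··a··> u1, ··b··> u1
  u1 = 0 | (0 | 0 | (0 + 0)) ⊢ (no moves)
Reachable graph of Q (2 states):
  v0 = (a.0 + a.0) | (0 | 0 | (0 + 0)) ⊢ ··a··> v1
  v1 = 0 | (0 | 0 | (0 + 0)) ⊢ (no moves)
Executing b from P (initial set {u0}):
  after b @ step 1: {u1}
  P completes σ.
Executing b from Q (initial set {v0}):
  after b @ step 1: ∅  — Q cannot continue

NO — witness ⟨b⟩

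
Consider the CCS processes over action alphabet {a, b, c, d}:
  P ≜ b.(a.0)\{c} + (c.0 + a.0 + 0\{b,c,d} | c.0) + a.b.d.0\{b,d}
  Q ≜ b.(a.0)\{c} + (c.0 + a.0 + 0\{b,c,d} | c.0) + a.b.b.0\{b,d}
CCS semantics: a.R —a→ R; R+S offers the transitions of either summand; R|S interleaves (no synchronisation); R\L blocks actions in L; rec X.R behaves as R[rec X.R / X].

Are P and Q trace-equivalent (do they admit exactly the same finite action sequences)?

P's transition system — 8 states:
  m0 = b.(a.0)\{c} + (c.0 + a.0 + 0\{b,c,d} | c.0) + a.b.d.0\{b,d} :: -a-> m1, -a-> m2, -b-> m3, -c-> m1, -c-> m4
  m1 = 0 :: ·
  m2 = b.d.0\{b,d} :: -b-> m5
  m3 = (a.0)\{c} :: -a-> m6
  m4 = 0\{b,c,d} | 0 :: ·
  m5 = d.0\{b,d} :: -d-> m7
  m6 = 0\{c} :: ·
  m7 = 0\{b,d} :: ·
Q's transition system — 8 states:
  n0 = b.(a.0)\{c} + (c.0 + a.0 + 0\{b,c,d} | c.0) + a.b.b.0\{b,d} :: -a-> n1, -a-> n2, -b-> n3, -c-> n1, -c-> n4
  n1 = 0 :: ·
  n2 = b.b.0\{b,d} :: -b-> n5
  n3 = (a.0)\{c} :: -a-> n6
  n4 = 0\{b,c,d} | 0 :: ·
  n5 = b.0\{b,d} :: -b-> n7
  n6 = 0\{c} :: ·
  n7 = 0\{b,d} :: ·
Trace ⟨abd⟩ through P, begin at {m0}:
  after a @ step 1: {m1, m2}
  after b @ step 2: {m5}
  after d @ step 3: {m7}
  — P admits the full trace.
Trace ⟨abd⟩ through Q, begin at {n0}:
  after a @ step 1: {n1, n2}
  after b @ step 2: {n5}
  after d @ step 3: no successor for Q

trace-distinct — witness ⟨abd⟩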